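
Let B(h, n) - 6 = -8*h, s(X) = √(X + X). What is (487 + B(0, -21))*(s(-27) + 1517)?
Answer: 747881 + 1479*I*√6 ≈ 7.4788e+5 + 3622.8*I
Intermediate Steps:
s(X) = √2*√X (s(X) = √(2*X) = √2*√X)
B(h, n) = 6 - 8*h
(487 + B(0, -21))*(s(-27) + 1517) = (487 + (6 - 8*0))*(√2*√(-27) + 1517) = (487 + (6 + 0))*(√2*(3*I*√3) + 1517) = (487 + 6)*(3*I*√6 + 1517) = 493*(1517 + 3*I*√6) = 747881 + 1479*I*√6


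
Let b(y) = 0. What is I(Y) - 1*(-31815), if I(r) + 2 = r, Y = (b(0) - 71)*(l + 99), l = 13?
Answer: 23861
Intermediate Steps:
Y = -7952 (Y = (0 - 71)*(13 + 99) = -71*112 = -7952)
I(r) = -2 + r
I(Y) - 1*(-31815) = (-2 - 7952) - 1*(-31815) = -7954 + 31815 = 23861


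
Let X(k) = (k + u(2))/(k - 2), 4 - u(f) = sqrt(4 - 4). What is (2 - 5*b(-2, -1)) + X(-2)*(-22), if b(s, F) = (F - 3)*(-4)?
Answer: -67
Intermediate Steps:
b(s, F) = 12 - 4*F (b(s, F) = (-3 + F)*(-4) = 12 - 4*F)
u(f) = 4 (u(f) = 4 - sqrt(4 - 4) = 4 - sqrt(0) = 4 - 1*0 = 4 + 0 = 4)
X(k) = (4 + k)/(-2 + k) (X(k) = (k + 4)/(k - 2) = (4 + k)/(-2 + k))
(2 - 5*b(-2, -1)) + X(-2)*(-22) = (2 - 5*(12 - 4*(-1))) + ((4 - 2)/(-2 - 2))*(-22) = (2 - 5*(12 + 4)) + (2/(-4))*(-22) = (2 - 5*16) - 1/4*2*(-22) = (2 - 80) - 1/2*(-22) = -78 + 11 = -67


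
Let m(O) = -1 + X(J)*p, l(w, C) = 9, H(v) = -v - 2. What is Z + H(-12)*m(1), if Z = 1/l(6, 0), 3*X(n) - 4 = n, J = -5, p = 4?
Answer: -209/9 ≈ -23.222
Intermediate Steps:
X(n) = 4/3 + n/3
H(v) = -2 - v
Z = ⅑ (Z = 1/9 = ⅑ ≈ 0.11111)
m(O) = -7/3 (m(O) = -1 + (4/3 + (⅓)*(-5))*4 = -1 + (4/3 - 5/3)*4 = -1 - ⅓*4 = -1 - 4/3 = -7/3)
Z + H(-12)*m(1) = ⅑ + (-2 - 1*(-12))*(-7/3) = ⅑ + (-2 + 12)*(-7/3) = ⅑ + 10*(-7/3) = ⅑ - 70/3 = -209/9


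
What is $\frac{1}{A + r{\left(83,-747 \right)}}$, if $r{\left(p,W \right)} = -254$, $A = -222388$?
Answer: $- \frac{1}{222642} \approx -4.4915 \cdot 10^{-6}$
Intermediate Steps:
$\frac{1}{A + r{\left(83,-747 \right)}} = \frac{1}{-222388 - 254} = \frac{1}{-222642} = - \frac{1}{222642}$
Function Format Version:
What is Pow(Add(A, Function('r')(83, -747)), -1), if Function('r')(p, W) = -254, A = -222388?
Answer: Rational(-1, 222642) ≈ -4.4915e-6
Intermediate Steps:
Pow(Add(A, Function('r')(83, -747)), -1) = Pow(Add(-222388, -254), -1) = Pow(-222642, -1) = Rational(-1, 222642)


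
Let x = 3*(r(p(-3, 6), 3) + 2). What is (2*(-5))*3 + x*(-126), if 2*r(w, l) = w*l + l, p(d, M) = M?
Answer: -4755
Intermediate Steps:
r(w, l) = l/2 + l*w/2 (r(w, l) = (w*l + l)/2 = (l*w + l)/2 = (l + l*w)/2 = l/2 + l*w/2)
x = 75/2 (x = 3*((½)*3*(1 + 6) + 2) = 3*((½)*3*7 + 2) = 3*(21/2 + 2) = 3*(25/2) = 75/2 ≈ 37.500)
(2*(-5))*3 + x*(-126) = (2*(-5))*3 + (75/2)*(-126) = -10*3 - 4725 = -30 - 4725 = -4755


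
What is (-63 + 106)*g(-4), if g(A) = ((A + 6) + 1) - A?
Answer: 301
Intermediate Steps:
g(A) = 7 (g(A) = ((6 + A) + 1) - A = (7 + A) - A = 7)
(-63 + 106)*g(-4) = (-63 + 106)*7 = 43*7 = 301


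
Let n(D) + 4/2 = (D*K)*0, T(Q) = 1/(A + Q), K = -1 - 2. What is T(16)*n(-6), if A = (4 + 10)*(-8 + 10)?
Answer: -1/22 ≈ -0.045455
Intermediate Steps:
A = 28 (A = 14*2 = 28)
K = -3
T(Q) = 1/(28 + Q)
n(D) = -2 (n(D) = -2 + (D*(-3))*0 = -2 - 3*D*0 = -2 + 0 = -2)
T(16)*n(-6) = -2/(28 + 16) = -2/44 = (1/44)*(-2) = -1/22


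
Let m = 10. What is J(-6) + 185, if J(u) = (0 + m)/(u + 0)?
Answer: 550/3 ≈ 183.33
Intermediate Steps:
J(u) = 10/u (J(u) = (0 + 10)/(u + 0) = 10/u)
J(-6) + 185 = 10/(-6) + 185 = 10*(-⅙) + 185 = -5/3 + 185 = 550/3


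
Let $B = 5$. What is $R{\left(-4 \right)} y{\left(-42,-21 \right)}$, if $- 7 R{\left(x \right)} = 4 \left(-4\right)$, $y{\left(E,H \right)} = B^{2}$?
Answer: $\frac{400}{7} \approx 57.143$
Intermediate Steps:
$y{\left(E,H \right)} = 25$ ($y{\left(E,H \right)} = 5^{2} = 25$)
$R{\left(x \right)} = \frac{16}{7}$ ($R{\left(x \right)} = - \frac{4 \left(-4\right)}{7} = \left(- \frac{1}{7}\right) \left(-16\right) = \frac{16}{7}$)
$R{\left(-4 \right)} y{\left(-42,-21 \right)} = \frac{16}{7} \cdot 25 = \frac{400}{7}$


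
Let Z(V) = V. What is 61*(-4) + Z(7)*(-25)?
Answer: -419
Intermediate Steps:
61*(-4) + Z(7)*(-25) = 61*(-4) + 7*(-25) = -244 - 175 = -419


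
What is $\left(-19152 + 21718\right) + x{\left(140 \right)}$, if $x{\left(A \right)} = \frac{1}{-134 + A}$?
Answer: $\frac{15397}{6} \approx 2566.2$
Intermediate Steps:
$\left(-19152 + 21718\right) + x{\left(140 \right)} = \left(-19152 + 21718\right) + \frac{1}{-134 + 140} = 2566 + \frac{1}{6} = \frac{15397}{6}$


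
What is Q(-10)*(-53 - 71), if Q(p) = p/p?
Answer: -124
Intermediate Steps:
Q(p) = 1
Q(-10)*(-53 - 71) = 1*(-53 - 71) = 1*(-124) = -124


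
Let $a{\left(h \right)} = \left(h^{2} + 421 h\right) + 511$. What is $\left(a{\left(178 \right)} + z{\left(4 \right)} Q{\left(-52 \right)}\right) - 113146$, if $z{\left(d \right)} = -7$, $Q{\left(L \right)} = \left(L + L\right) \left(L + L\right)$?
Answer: $-81725$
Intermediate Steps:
$Q{\left(L \right)} = 4 L^{2}$ ($Q{\left(L \right)} = 2 L 2 L = 4 L^{2}$)
$a{\left(h \right)} = 511 + h^{2} + 421 h$
$\left(a{\left(178 \right)} + z{\left(4 \right)} Q{\left(-52 \right)}\right) - 113146 = \left(\left(511 + 178^{2} + 421 \cdot 178\right) - 7 \cdot 4 \left(-52\right)^{2}\right) - 113146 = \left(\left(511 + 31684 + 74938\right) - 7 \cdot 4 \cdot 2704\right) - 113146 = \left(107133 - 75712\right) - 113146 = 31421 - 113146 = -81725$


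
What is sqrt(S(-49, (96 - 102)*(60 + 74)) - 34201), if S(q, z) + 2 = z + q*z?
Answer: sqrt(4389) ≈ 66.250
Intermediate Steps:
S(q, z) = -2 + z + q*z (S(q, z) = -2 + (z + q*z) = -2 + z + q*z)
sqrt(S(-49, (96 - 102)*(60 + 74)) - 34201) = sqrt((-2 + (96 - 102)*(60 + 74) - 49*(96 - 102)*(60 + 74)) - 34201) = sqrt((-2 - 6*134 - (-294)*134) - 34201) = sqrt((-2 - 804 - 49*(-804)) - 34201) = sqrt((-2 - 804 + 39396) - 34201) = sqrt(38590 - 34201) = sqrt(4389)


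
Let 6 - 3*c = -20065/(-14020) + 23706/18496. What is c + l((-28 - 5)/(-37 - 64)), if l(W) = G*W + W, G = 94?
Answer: 63123503419/1964302944 ≈ 32.135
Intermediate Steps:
c = 21310079/19448544 (c = 2 - (-20065/(-14020) + 23706/18496)/3 = 2 - (-20065*(-1/14020) + 23706*(1/18496))/3 = 2 - (4013/2804 + 11853/9248)/3 = 2 - ⅓*17587009/6482848 = 2 - 17587009/19448544 = 21310079/19448544 ≈ 1.0957)
l(W) = 95*W (l(W) = 94*W + W = 95*W)
c + l((-28 - 5)/(-37 - 64)) = 21310079/19448544 + 95*((-28 - 5)/(-37 - 64)) = 21310079/19448544 + 95*(-33/(-101)) = 21310079/19448544 + 95*(-33*(-1/101)) = 21310079/19448544 + 95*(33/101) = 21310079/19448544 + 3135/101 = 63123503419/1964302944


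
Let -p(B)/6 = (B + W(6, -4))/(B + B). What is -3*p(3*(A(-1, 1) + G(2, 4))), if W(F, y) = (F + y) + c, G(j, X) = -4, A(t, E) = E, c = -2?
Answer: 9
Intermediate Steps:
W(F, y) = -2 + F + y (W(F, y) = (F + y) - 2 = -2 + F + y)
p(B) = -3 (p(B) = -6*(B + (-2 + 6 - 4))/(B + B) = -6*(B + 0)/(2*B) = -6*B*1/(2*B) = -6*½ = -3)
-3*p(3*(A(-1, 1) + G(2, 4))) = -3*(-3) = 9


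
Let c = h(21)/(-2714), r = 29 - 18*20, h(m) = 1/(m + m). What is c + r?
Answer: -37730029/113988 ≈ -331.00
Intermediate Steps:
h(m) = 1/(2*m)
r = -331 (r = 29 - 360 = -331)
c = -1/113988 (c = ((½)/21)/(-2714) = ((½)*(1/21))*(-1/2714) = (1/42)*(-1/2714) = -1/113988 ≈ -8.7729e-6)
c + r = -1/113988 - 331 = -37730029/113988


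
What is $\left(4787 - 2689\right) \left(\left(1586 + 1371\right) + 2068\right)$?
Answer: $10542450$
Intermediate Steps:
$\left(4787 - 2689\right) \left(\left(1586 + 1371\right) + 2068\right) = 2098 \left(2957 + 2068\right) = 2098 \cdot 5025 = 10542450$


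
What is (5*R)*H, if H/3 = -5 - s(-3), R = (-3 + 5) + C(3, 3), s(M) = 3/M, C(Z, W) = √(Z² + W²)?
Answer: -120 - 180*√2 ≈ -374.56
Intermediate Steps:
C(Z, W) = √(W² + Z²)
R = 2 + 3*√2 (R = (-3 + 5) + √(3² + 3²) = 2 + √(9 + 9) = 2 + √18 = 2 + 3*√2 ≈ 6.2426)
H = -12 (H = 3*(-5 - 3/(-3)) = 3*(-5 - 3*(-1)/3) = 3*(-5 - 1*(-1)) = 3*(-5 + 1) = 3*(-4) = -12)
(5*R)*H = (5*(2 + 3*√2))*(-12) = (10 + 15*√2)*(-12) = -120 - 180*√2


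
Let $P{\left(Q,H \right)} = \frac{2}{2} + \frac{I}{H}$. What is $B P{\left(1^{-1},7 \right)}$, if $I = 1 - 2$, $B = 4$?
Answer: $\frac{24}{7} \approx 3.4286$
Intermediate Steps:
$I = -1$
$P{\left(Q,H \right)} = 1 - \frac{1}{H}$ ($P{\left(Q,H \right)} = \frac{2}{2} - \frac{1}{H} = 2 \cdot \frac{1}{2} - \frac{1}{H} = 1 - \frac{1}{H}$)
$B P{\left(1^{-1},7 \right)} = 4 \frac{-1 + 7}{7} = 4 \cdot \frac{1}{7} \cdot 6 = 4 \cdot \frac{6}{7} = \frac{24}{7}$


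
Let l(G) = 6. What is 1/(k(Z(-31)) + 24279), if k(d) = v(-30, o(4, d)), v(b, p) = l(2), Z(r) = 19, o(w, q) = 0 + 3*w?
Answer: 1/24285 ≈ 4.1178e-5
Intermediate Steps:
o(w, q) = 3*w
v(b, p) = 6
k(d) = 6
1/(k(Z(-31)) + 24279) = 1/(6 + 24279) = 1/24285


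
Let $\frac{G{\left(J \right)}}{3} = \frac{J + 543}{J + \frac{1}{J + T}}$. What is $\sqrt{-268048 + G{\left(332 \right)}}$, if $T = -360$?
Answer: $\frac{2 i \sqrt{1370287963}}{143} \approx 517.73 i$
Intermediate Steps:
$G{\left(J \right)} = \frac{3 \left(543 + J\right)}{J + \frac{1}{-360 + J}}$ ($G{\left(J \right)} = 3 \frac{J + 543}{J + \frac{1}{J - 360}} = 3 \frac{543 + J}{J + \frac{1}{-360 + J}} = \frac{3 \left(543 + J\right)}{J + \frac{1}{-360 + J}}$)
$\sqrt{-268048 + G{\left(332 \right)}} = \sqrt{-268048 + \frac{3 \left(-195480 + 332^{2} + 183 \cdot 332\right)}{1 + 332^{2} - 119520}} = \sqrt{-268048 + \frac{3 \left(-195480 + 110224 + 60756\right)}{1 + 110224 - 119520}} = \sqrt{-268048 + 3 \frac{1}{-9295} \left(-24500\right)} = \sqrt{-268048 + 3 \left(- \frac{1}{9295}\right) \left(-24500\right)} = \sqrt{-268048 + \frac{14700}{1859}} = \sqrt{- \frac{498286532}{1859}} = \frac{2 i \sqrt{1370287963}}{143}$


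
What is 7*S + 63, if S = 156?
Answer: 1155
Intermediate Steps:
7*S + 63 = 7*156 + 63 = 1092 + 63 = 1155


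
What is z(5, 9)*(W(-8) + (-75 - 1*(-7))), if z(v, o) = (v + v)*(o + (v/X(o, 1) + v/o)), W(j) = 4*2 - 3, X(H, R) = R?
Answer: -9170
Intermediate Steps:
W(j) = 5 (W(j) = 8 - 3 = 5)
z(v, o) = 2*v*(o + v + v/o) (z(v, o) = (v + v)*(o + (v/1 + v/o)) = (2*v)*(o + (v*1 + v/o)) = (2*v)*(o + (v + v/o)) = (2*v)*(o + v + v/o) = 2*v*(o + v + v/o))
z(5, 9)*(W(-8) + (-75 - 1*(-7))) = (2*5*(5 + 9*(9 + 5))/9)*(5 + (-75 - 1*(-7))) = (2*5*(⅑)*(5 + 9*14))*(5 + (-75 + 7)) = (2*5*(⅑)*(5 + 126))*(5 - 68) = (2*5*(⅑)*131)*(-63) = (1310/9)*(-63) = -9170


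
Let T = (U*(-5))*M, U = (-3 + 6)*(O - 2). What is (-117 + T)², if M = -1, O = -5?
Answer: 49284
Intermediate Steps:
U = -21 (U = (-3 + 6)*(-5 - 2) = 3*(-7) = -21)
T = -105 (T = -21*(-5)*(-1) = 105*(-1) = -105)
(-117 + T)² = (-117 - 105)² = (-222)² = 49284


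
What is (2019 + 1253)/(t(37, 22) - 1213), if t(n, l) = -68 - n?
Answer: -1636/659 ≈ -2.4825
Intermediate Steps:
(2019 + 1253)/(t(37, 22) - 1213) = (2019 + 1253)/((-68 - 1*37) - 1213) = 3272/((-68 - 37) - 1213) = 3272/(-105 - 1213) = 3272/(-1318) = 3272*(-1/1318) = -1636/659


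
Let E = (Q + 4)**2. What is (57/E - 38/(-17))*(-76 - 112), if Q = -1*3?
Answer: -189316/17 ≈ -11136.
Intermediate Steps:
Q = -3
E = 1 (E = (-3 + 4)**2 = 1**2 = 1)
(57/E - 38/(-17))*(-76 - 112) = (57/1 - 38/(-17))*(-76 - 112) = (57*1 - 38*(-1/17))*(-188) = (57 + 38/17)*(-188) = (1007/17)*(-188) = -189316/17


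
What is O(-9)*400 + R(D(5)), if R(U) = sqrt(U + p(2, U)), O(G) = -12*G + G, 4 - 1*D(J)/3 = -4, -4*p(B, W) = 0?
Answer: 39600 + 2*sqrt(6) ≈ 39605.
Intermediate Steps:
p(B, W) = 0 (p(B, W) = -1/4*0 = 0)
D(J) = 24 (D(J) = 12 - 3*(-4) = 12 + 12 = 24)
O(G) = -11*G
R(U) = sqrt(U) (R(U) = sqrt(U + 0) = sqrt(U))
O(-9)*400 + R(D(5)) = -11*(-9)*400 + sqrt(24) = 99*400 + 2*sqrt(6) = 39600 + 2*sqrt(6)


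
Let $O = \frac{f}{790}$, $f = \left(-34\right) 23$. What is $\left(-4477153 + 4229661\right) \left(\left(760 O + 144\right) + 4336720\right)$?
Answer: $- \frac{84779083517408}{79} \approx -1.0732 \cdot 10^{12}$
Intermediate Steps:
$f = -782$
$O = - \frac{391}{395}$ ($O = - \frac{782}{790} = \left(-782\right) \frac{1}{790} = - \frac{391}{395} \approx -0.98987$)
$\left(-4477153 + 4229661\right) \left(\left(760 O + 144\right) + 4336720\right) = \left(-4477153 + 4229661\right) \left(\left(760 \left(- \frac{391}{395}\right) + 144\right) + 4336720\right) = - 247492 \left(\left(- \frac{59432}{79} + 144\right) + 4336720\right) = - 247492 \left(- \frac{48056}{79} + 4336720\right) = \left(-247492\right) \frac{342552824}{79} = - \frac{84779083517408}{79}$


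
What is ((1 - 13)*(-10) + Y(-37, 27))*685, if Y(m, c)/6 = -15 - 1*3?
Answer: 8220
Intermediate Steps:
Y(m, c) = -108 (Y(m, c) = 6*(-15 - 1*3) = 6*(-15 - 3) = 6*(-18) = -108)
((1 - 13)*(-10) + Y(-37, 27))*685 = ((1 - 13)*(-10) - 108)*685 = (-12*(-10) - 108)*685 = (120 - 108)*685 = 12*685 = 8220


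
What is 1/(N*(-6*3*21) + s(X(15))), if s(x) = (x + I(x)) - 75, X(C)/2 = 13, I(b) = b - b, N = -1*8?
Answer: 1/2975 ≈ 0.00033613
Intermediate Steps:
N = -8
I(b) = 0
X(C) = 26 (X(C) = 2*13 = 26)
s(x) = -75 + x (s(x) = (x + 0) - 75 = x - 75 = -75 + x)
1/(N*(-6*3*21) + s(X(15))) = 1/(-8*(-6*3)*21 + (-75 + 26)) = 1/(-(-144)*21 - 49) = 1/(-8*(-378) - 49) = 1/(3024 - 49) = 1/2975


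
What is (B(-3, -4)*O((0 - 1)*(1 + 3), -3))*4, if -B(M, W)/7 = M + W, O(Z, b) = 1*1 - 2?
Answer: -196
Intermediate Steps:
O(Z, b) = -1 (O(Z, b) = 1 - 2 = -1)
B(M, W) = -7*M - 7*W (B(M, W) = -7*(M + W) = -7*M - 7*W)
(B(-3, -4)*O((0 - 1)*(1 + 3), -3))*4 = ((-7*(-3) - 7*(-4))*(-1))*4 = ((21 + 28)*(-1))*4 = (49*(-1))*4 = -49*4 = -196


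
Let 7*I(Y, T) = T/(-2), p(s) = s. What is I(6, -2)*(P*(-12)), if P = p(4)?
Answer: -48/7 ≈ -6.8571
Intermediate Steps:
I(Y, T) = -T/14 (I(Y, T) = (T/(-2))/7 = (T*(-½))/7 = (-T/2)/7 = -T/14)
P = 4
I(6, -2)*(P*(-12)) = (-1/14*(-2))*(4*(-12)) = (⅐)*(-48) = -48/7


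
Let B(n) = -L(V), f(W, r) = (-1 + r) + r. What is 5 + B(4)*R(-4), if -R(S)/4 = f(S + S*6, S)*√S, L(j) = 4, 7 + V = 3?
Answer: 5 - 288*I ≈ 5.0 - 288.0*I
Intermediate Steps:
V = -4 (V = -7 + 3 = -4)
f(W, r) = -1 + 2*r
R(S) = -4*√S*(-1 + 2*S) (R(S) = -4*(-1 + 2*S)*√S = -4*√S*(-1 + 2*S))
B(n) = -4 (B(n) = -1*4 = -4)
5 + B(4)*R(-4) = 5 - 4*√(-4)*(4 - 8*(-4)) = 5 - 4*2*I*(4 + 32) = 5 - 4*2*I*36 = 5 - 288*I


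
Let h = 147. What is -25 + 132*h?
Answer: 19379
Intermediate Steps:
-25 + 132*h = -25 + 132*147 = -25 + 19404 = 19379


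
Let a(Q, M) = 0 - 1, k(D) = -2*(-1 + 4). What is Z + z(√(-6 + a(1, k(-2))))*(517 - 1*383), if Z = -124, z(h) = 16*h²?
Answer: -15132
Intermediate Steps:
k(D) = -6 (k(D) = -2*3 = -6)
a(Q, M) = -1
Z + z(√(-6 + a(1, k(-2))))*(517 - 1*383) = -124 + (16*(√(-6 - 1))²)*(517 - 1*383) = -124 + (16*(√(-7))²)*(517 - 383) = -124 + (16*(I*√7)²)*134 = -124 + (16*(-7))*134 = -124 - 112*134 = -124 - 15008 = -15132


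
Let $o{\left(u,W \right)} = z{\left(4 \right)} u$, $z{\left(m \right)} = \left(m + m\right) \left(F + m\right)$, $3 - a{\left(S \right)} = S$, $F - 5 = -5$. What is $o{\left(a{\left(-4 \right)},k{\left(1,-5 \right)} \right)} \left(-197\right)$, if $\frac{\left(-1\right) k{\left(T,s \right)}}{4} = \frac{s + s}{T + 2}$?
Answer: $-44128$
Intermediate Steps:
$F = 0$ ($F = 5 - 5 = 0$)
$a{\left(S \right)} = 3 - S$
$k{\left(T,s \right)} = - \frac{8 s}{2 + T}$ ($k{\left(T,s \right)} = - 4 \frac{s + s}{T + 2} = - 4 \frac{2 s}{2 + T} = - \frac{8 s}{2 + T}$)
$z{\left(m \right)} = 2 m^{2}$ ($z{\left(m \right)} = \left(m + m\right) \left(0 + m\right) = 2 m m = 2 m^{2}$)
$o{\left(u,W \right)} = 32 u$ ($o{\left(u,W \right)} = 2 \cdot 4^{2} u = 2 \cdot 16 u = 32 u$)
$o{\left(a{\left(-4 \right)},k{\left(1,-5 \right)} \right)} \left(-197\right) = 32 \left(3 - -4\right) \left(-197\right) = 32 \left(3 + 4\right) \left(-197\right) = 32 \cdot 7 \left(-197\right) = 224 \left(-197\right) = -44128$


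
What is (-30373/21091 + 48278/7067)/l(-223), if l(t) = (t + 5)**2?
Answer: 114797901/1011922401404 ≈ 0.00011345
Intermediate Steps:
l(t) = (5 + t)**2
(-30373/21091 + 48278/7067)/l(-223) = (-30373/21091 + 48278/7067)/((5 - 223)**2) = (-30373*1/21091 + 48278*(1/7067))/((-218)**2) = (-4339/3013 + 48278/7067)/47524 = (114797901/21292871)*(1/47524) = 114797901/1011922401404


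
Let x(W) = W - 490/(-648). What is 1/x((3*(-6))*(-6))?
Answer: 324/35237 ≈ 0.0091949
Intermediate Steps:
x(W) = 245/324 + W (x(W) = W - 490*(-1/648) = W + 245/324 = 245/324 + W)
1/x((3*(-6))*(-6)) = 1/(245/324 + (3*(-6))*(-6)) = 1/(245/324 - 18*(-6)) = 1/(245/324 + 108) = 1/(35237/324) = 324/35237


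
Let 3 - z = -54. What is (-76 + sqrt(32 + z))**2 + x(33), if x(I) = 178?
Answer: 6043 - 152*sqrt(89) ≈ 4609.0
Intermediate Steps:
z = 57 (z = 3 - 1*(-54) = 3 + 54 = 57)
(-76 + sqrt(32 + z))**2 + x(33) = (-76 + sqrt(32 + 57))**2 + 178 = (-76 + sqrt(89))**2 + 178 = 178 + (-76 + sqrt(89))**2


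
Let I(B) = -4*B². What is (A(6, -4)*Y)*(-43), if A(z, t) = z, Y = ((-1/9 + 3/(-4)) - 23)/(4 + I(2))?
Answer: -36937/72 ≈ -513.01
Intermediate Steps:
Y = 859/432 (Y = ((-1/9 + 3/(-4)) - 23)/(4 - 4*2²) = ((-1*⅑ + 3*(-¼)) - 23)/(4 - 4*4) = ((-⅑ - ¾) - 23)/(4 - 16) = (-31/36 - 23)/(-12) = -859/36*(-1/12) = 859/432 ≈ 1.9884)
(A(6, -4)*Y)*(-43) = (6*(859/432))*(-43) = (859/72)*(-43) = -36937/72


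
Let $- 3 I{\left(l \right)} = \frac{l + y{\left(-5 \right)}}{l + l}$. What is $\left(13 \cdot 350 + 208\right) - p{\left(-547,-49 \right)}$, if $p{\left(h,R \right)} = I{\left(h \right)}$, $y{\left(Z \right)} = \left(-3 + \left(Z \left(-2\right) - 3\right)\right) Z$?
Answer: $\frac{5205441}{1094} \approx 4758.2$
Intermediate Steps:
$y{\left(Z \right)} = Z \left(-6 - 2 Z\right)$ ($y{\left(Z \right)} = \left(-3 - \left(3 + 2 Z\right)\right) Z = \left(-6 - 2 Z\right) Z = Z \left(-6 - 2 Z\right)$)
$I{\left(l \right)} = - \frac{-20 + l}{6 l}$ ($I{\left(l \right)} = - \frac{\left(l - - 10 \left(3 - 5\right)\right) \frac{1}{l + l}}{3} = - \frac{\left(l - \left(-10\right) \left(-2\right)\right) \frac{1}{2 l}}{3} = - \frac{\left(l - 20\right) \frac{1}{2 l}}{3} = - \frac{\left(-20 + l\right) \frac{1}{2 l}}{3} = - \frac{\frac{1}{2} \frac{1}{l} \left(-20 + l\right)}{3} = - \frac{-20 + l}{6 l}$)
$p{\left(h,R \right)} = \frac{20 - h}{6 h}$
$\left(13 \cdot 350 + 208\right) - p{\left(-547,-49 \right)} = \left(13 \cdot 350 + 208\right) - \frac{20 - -547}{6 \left(-547\right)} = \left(4550 + 208\right) - \frac{1}{6} \left(- \frac{1}{547}\right) \left(20 + 547\right) = 4758 - \frac{1}{6} \left(- \frac{1}{547}\right) 567 = 4758 - - \frac{189}{1094} = 4758 + \frac{189}{1094} = \frac{5205441}{1094}$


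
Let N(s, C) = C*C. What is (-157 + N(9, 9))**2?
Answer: 5776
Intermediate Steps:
N(s, C) = C**2
(-157 + N(9, 9))**2 = (-157 + 9**2)**2 = (-157 + 81)**2 = (-76)**2 = 5776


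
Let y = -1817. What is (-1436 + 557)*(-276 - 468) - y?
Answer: 655793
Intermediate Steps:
(-1436 + 557)*(-276 - 468) - y = (-1436 + 557)*(-276 - 468) - 1*(-1817) = -879*(-744) + 1817 = 653976 + 1817 = 655793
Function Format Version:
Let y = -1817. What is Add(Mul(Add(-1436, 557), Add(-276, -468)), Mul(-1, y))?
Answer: 655793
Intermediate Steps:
Add(Mul(Add(-1436, 557), Add(-276, -468)), Mul(-1, y)) = Add(Mul(Add(-1436, 557), Add(-276, -468)), Mul(-1, -1817)) = Add(Mul(-879, -744), 1817) = Add(653976, 1817) = 655793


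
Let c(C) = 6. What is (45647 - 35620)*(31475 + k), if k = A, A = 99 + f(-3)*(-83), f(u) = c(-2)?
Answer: 311599052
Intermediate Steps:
f(u) = 6
A = -399 (A = 99 + 6*(-83) = 99 - 498 = -399)
k = -399
(45647 - 35620)*(31475 + k) = (45647 - 35620)*(31475 - 399) = 10027*31076 = 311599052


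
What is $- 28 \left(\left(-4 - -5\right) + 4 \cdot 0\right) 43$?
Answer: $-1204$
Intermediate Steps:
$- 28 \left(\left(-4 - -5\right) + 4 \cdot 0\right) 43 = - 28 \left(\left(-4 + 5\right) + 0\right) 43 = - 28 \left(1 + 0\right) 43 = \left(-28\right) 1 \cdot 43 = \left(-28\right) 43 = -1204$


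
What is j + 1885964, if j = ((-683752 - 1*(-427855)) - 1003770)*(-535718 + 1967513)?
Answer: -1803583026301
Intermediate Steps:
j = -1803584912265 (j = ((-683752 + 427855) - 1003770)*1431795 = (-255897 - 1003770)*1431795 = -1259667*1431795 = -1803584912265)
j + 1885964 = -1803584912265 + 1885964 = -1803583026301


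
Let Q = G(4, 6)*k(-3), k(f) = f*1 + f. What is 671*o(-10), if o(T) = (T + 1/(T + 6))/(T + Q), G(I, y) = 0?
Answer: 27511/40 ≈ 687.78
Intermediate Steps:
k(f) = 2*f (k(f) = f + f = 2*f)
Q = 0 (Q = 0*(2*(-3)) = 0*(-6) = 0)
o(T) = (T + 1/(6 + T))/T (o(T) = (T + 1/(T + 6))/(T + 0) = (T + 1/(6 + T))/T)
671*o(-10) = 671*((1 + (-10)**2 + 6*(-10))/((-10)*(6 - 10))) = 671*(-1/10*(1 + 100 - 60)/(-4)) = 671*(-1/10*(-1/4)*41) = 671*(41/40) = 27511/40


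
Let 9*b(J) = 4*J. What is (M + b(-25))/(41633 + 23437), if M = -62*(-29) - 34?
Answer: 7888/292815 ≈ 0.026938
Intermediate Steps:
b(J) = 4*J/9 (b(J) = (4*J)/9 = 4*J/9)
M = 1764 (M = 1798 - 34 = 1764)
(M + b(-25))/(41633 + 23437) = (1764 + (4/9)*(-25))/(41633 + 23437) = (1764 - 100/9)/65070 = (15776/9)*(1/65070) = 7888/292815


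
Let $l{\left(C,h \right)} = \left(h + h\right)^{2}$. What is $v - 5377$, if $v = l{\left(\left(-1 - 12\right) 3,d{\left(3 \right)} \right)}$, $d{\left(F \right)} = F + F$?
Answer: $-5233$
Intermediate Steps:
$d{\left(F \right)} = 2 F$
$l{\left(C,h \right)} = 4 h^{2}$ ($l{\left(C,h \right)} = \left(2 h\right)^{2} = 4 h^{2}$)
$v = 144$ ($v = 4 \left(2 \cdot 3\right)^{2} = 4 \cdot 6^{2} = 4 \cdot 36 = 144$)
$v - 5377 = 144 - 5377 = -5233$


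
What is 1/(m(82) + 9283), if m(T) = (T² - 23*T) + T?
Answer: 1/14203 ≈ 7.0408e-5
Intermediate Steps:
m(T) = T² - 22*T
1/(m(82) + 9283) = 1/(82*(-22 + 82) + 9283) = 1/(82*60 + 9283) = 1/(4920 + 9283) = 1/14203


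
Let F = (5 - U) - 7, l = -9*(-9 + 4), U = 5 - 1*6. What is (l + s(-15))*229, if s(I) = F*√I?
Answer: 10305 - 229*I*√15 ≈ 10305.0 - 886.91*I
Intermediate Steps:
U = -1 (U = 5 - 6 = -1)
l = 45 (l = -9*(-5) = 45)
F = -1 (F = (5 - 1*(-1)) - 7 = (5 + 1) - 7 = 6 - 7 = -1)
s(I) = -√I
(l + s(-15))*229 = (45 - √(-15))*229 = (45 - I*√15)*229 = 10305 - 229*I*√15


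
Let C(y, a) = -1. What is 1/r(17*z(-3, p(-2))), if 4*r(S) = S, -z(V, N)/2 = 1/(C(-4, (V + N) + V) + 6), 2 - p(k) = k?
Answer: -10/17 ≈ -0.58823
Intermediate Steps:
p(k) = 2 - k
z(V, N) = -2/5 (z(V, N) = -2/(-1 + 6) = -2/5)
r(S) = S/4
1/r(17*z(-3, p(-2))) = 1/((17*(-2/5))/4) = 1/((1/4)*(-34/5)) = 1/(-17/10) = -10/17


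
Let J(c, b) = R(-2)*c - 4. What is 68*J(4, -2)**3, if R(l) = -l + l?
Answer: -4352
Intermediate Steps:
R(l) = 0
J(c, b) = -4 (J(c, b) = 0*c - 4 = 0 - 4 = -4)
68*J(4, -2)**3 = 68*(-4)**3 = 68*(-64) = -4352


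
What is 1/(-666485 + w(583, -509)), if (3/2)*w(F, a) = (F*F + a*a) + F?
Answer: -1/266783 ≈ -3.7484e-6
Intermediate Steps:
w(F, a) = 2*F/3 + 2*F²/3 + 2*a²/3 (w(F, a) = 2*((F*F + a*a) + F)/3 = 2*((F² + a²) + F)/3 = 2*(F + F² + a²)/3 = 2*F/3 + 2*F²/3 + 2*a²/3)
1/(-666485 + w(583, -509)) = 1/(-666485 + ((⅔)*583 + (⅔)*583² + (⅔)*(-509)²)) = 1/(-666485 + (1166/3 + (⅔)*339889 + (⅔)*259081)) = 1/(-666485 + (1166/3 + 679778/3 + 518162/3)) = 1/(-666485 + 399702) = 1/(-266783) = -1/266783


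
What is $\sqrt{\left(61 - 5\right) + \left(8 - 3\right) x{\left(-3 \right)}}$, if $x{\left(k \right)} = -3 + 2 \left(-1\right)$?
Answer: $\sqrt{31} \approx 5.5678$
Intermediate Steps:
$x{\left(k \right)} = -5$ ($x{\left(k \right)} = -3 - 2 = -5$)
$\sqrt{\left(61 - 5\right) + \left(8 - 3\right) x{\left(-3 \right)}} = \sqrt{\left(61 - 5\right) + \left(8 - 3\right) \left(-5\right)} = \sqrt{\left(61 - 5\right) + 5 \left(-5\right)} = \sqrt{56 - 25} = \sqrt{31}$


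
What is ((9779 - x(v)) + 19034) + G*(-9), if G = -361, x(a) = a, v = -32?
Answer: 32094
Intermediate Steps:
((9779 - x(v)) + 19034) + G*(-9) = ((9779 - 1*(-32)) + 19034) - 361*(-9) = ((9779 + 32) + 19034) + 3249 = (9811 + 19034) + 3249 = 28845 + 3249 = 32094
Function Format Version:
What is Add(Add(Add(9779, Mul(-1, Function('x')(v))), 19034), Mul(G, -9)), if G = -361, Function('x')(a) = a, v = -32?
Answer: 32094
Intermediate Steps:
Add(Add(Add(9779, Mul(-1, Function('x')(v))), 19034), Mul(G, -9)) = Add(Add(Add(9779, Mul(-1, -32)), 19034), Mul(-361, -9)) = Add(Add(Add(9779, 32), 19034), 3249) = Add(Add(9811, 19034), 3249) = Add(28845, 3249) = 32094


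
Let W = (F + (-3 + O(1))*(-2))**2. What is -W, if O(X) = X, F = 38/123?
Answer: -280900/15129 ≈ -18.567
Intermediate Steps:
F = 38/123 (F = 38*(1/123) = 38/123 ≈ 0.30894)
W = 280900/15129 (W = (38/123 + (-3 + 1)*(-2))**2 = (38/123 - 2*(-2))**2 = (38/123 + 4)**2 = (530/123)**2 = 280900/15129 ≈ 18.567)
-W = -1*280900/15129 = -280900/15129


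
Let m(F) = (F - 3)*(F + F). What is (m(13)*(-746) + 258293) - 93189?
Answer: -28856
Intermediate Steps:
m(F) = 2*F*(-3 + F) (m(F) = (-3 + F)*(2*F) = 2*F*(-3 + F))
(m(13)*(-746) + 258293) - 93189 = ((2*13*(-3 + 13))*(-746) + 258293) - 93189 = ((2*13*10)*(-746) + 258293) - 93189 = (260*(-746) + 258293) - 93189 = (-193960 + 258293) - 93189 = 64333 - 93189 = -28856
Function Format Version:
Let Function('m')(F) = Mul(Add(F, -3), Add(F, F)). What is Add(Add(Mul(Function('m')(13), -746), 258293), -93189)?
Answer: -28856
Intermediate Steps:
Function('m')(F) = Mul(2, F, Add(-3, F)) (Function('m')(F) = Mul(Add(-3, F), Mul(2, F)) = Mul(2, F, Add(-3, F)))
Add(Add(Mul(Function('m')(13), -746), 258293), -93189) = Add(Add(Mul(Mul(2, 13, Add(-3, 13)), -746), 258293), -93189) = Add(Add(Mul(Mul(2, 13, 10), -746), 258293), -93189) = Add(Add(Mul(260, -746), 258293), -93189) = Add(Add(-193960, 258293), -93189) = Add(64333, -93189) = -28856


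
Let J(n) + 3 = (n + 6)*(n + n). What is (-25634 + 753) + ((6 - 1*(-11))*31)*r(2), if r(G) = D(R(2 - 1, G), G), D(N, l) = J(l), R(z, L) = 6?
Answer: -9598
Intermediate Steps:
J(n) = -3 + 2*n*(6 + n) (J(n) = -3 + (n + 6)*(n + n) = -3 + (6 + n)*(2*n) = -3 + 2*n*(6 + n))
D(N, l) = -3 + 2*l² + 12*l
r(G) = -3 + 2*G² + 12*G
(-25634 + 753) + ((6 - 1*(-11))*31)*r(2) = (-25634 + 753) + ((6 - 1*(-11))*31)*(-3 + 2*2² + 12*2) = -24881 + ((6 + 11)*31)*(-3 + 2*4 + 24) = -24881 + (17*31)*(-3 + 8 + 24) = -24881 + 527*29 = -24881 + 15283 = -9598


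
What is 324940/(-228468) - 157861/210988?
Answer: -26156156917/12051001596 ≈ -2.1705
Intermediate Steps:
324940/(-228468) - 157861/210988 = 324940*(-1/228468) - 157861*1/210988 = -81235/57117 - 157861/210988 = -26156156917/12051001596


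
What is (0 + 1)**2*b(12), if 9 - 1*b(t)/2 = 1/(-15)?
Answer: 272/15 ≈ 18.133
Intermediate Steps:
b(t) = 272/15 (b(t) = 18 - 2/(-15) = 18 - 2*(-1/15) = 18 + 2/15 = 272/15)
(0 + 1)**2*b(12) = (0 + 1)**2*(272/15) = 1**2*(272/15) = 1*(272/15) = 272/15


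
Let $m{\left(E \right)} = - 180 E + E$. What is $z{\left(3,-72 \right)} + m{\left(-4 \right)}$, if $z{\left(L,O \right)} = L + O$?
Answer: $647$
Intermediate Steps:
$m{\left(E \right)} = - 179 E$
$z{\left(3,-72 \right)} + m{\left(-4 \right)} = \left(3 - 72\right) - -716 = -69 + 716 = 647$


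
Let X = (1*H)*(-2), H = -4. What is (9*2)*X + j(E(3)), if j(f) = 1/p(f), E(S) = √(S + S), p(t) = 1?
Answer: 145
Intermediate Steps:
X = 8 (X = (1*(-4))*(-2) = -4*(-2) = 8)
E(S) = √2*√S (E(S) = √(2*S) = √2*√S)
j(f) = 1 (j(f) = 1/1 = 1)
(9*2)*X + j(E(3)) = (9*2)*8 + 1 = 18*8 + 1 = 144 + 1 = 145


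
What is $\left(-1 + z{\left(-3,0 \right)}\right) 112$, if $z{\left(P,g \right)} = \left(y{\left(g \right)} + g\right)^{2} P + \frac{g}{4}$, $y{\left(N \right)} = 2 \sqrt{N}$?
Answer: $-112$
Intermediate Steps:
$z{\left(P,g \right)} = \frac{g}{4} + P \left(g + 2 \sqrt{g}\right)^{2}$ ($z{\left(P,g \right)} = \left(2 \sqrt{g} + g\right)^{2} P + \frac{g}{4} = \left(g + 2 \sqrt{g}\right)^{2} P + g \frac{1}{4} = P \left(g + 2 \sqrt{g}\right)^{2} + \frac{g}{4} = \frac{g}{4} + P \left(g + 2 \sqrt{g}\right)^{2}$)
$\left(-1 + z{\left(-3,0 \right)}\right) 112 = \left(-1 + \left(\frac{1}{4} \cdot 0 - 3 \left(0 + 2 \sqrt{0}\right)^{2}\right)\right) 112 = \left(-1 + \left(0 - 3 \left(0 + 2 \cdot 0\right)^{2}\right)\right) 112 = \left(-1 + \left(0 - 3 \left(0 + 0\right)^{2}\right)\right) 112 = \left(-1 + \left(0 - 3 \cdot 0^{2}\right)\right) 112 = \left(-1 + \left(0 - 0\right)\right) 112 = \left(-1 + \left(0 + 0\right)\right) 112 = \left(-1 + 0\right) 112 = \left(-1\right) 112 = -112$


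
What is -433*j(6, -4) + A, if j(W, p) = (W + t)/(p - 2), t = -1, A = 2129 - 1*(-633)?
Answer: 18737/6 ≈ 3122.8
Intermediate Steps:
A = 2762 (A = 2129 + 633 = 2762)
j(W, p) = (-1 + W)/(-2 + p) (j(W, p) = (W - 1)/(p - 2) = (-1 + W)/(-2 + p))
-433*j(6, -4) + A = -433*(-1 + 6)/(-2 - 4) + 2762 = -433*5/(-6) + 2762 = -(-433)*5/6 + 2762 = -433*(-5/6) + 2762 = 2165/6 + 2762 = 18737/6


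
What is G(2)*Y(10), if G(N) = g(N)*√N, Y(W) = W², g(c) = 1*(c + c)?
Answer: 400*√2 ≈ 565.69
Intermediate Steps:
g(c) = 2*c (g(c) = 1*(2*c) = 2*c)
G(N) = 2*N^(3/2) (G(N) = (2*N)*√N = 2*N^(3/2))
G(2)*Y(10) = (2*2^(3/2))*10² = (2*(2*√2))*100 = (4*√2)*100 = 400*√2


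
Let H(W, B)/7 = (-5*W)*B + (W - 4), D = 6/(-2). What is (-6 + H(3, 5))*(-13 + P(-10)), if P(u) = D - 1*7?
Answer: 12374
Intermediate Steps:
D = -3 (D = 6*(-1/2) = -3)
P(u) = -10 (P(u) = -3 - 1*7 = -3 - 7 = -10)
H(W, B) = -28 + 7*W - 35*B*W (H(W, B) = 7*((-5*W)*B + (W - 4)) = 7*(-5*B*W + (-4 + W)) = 7*(-4 + W - 5*B*W) = -28 + 7*W - 35*B*W)
(-6 + H(3, 5))*(-13 + P(-10)) = (-6 + (-28 + 7*3 - 35*5*3))*(-13 - 10) = (-6 + (-28 + 21 - 525))*(-23) = (-6 - 532)*(-23) = -538*(-23) = 12374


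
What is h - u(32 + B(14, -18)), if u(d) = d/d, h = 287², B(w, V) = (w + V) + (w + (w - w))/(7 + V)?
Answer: 82368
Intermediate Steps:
B(w, V) = V + w + w/(7 + V) (B(w, V) = (V + w) + (w + 0)/(7 + V) = (V + w) + w/(7 + V) = V + w + w/(7 + V))
h = 82369
u(d) = 1
h - u(32 + B(14, -18)) = 82369 - 1*1 = 82369 - 1 = 82368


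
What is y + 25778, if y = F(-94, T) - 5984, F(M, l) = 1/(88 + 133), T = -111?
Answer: 4374475/221 ≈ 19794.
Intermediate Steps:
F(M, l) = 1/221
y = -1322463/221 (y = 1/221 - 5984 = -1322463/221 ≈ -5984.0)
y + 25778 = -1322463/221 + 25778 = 4374475/221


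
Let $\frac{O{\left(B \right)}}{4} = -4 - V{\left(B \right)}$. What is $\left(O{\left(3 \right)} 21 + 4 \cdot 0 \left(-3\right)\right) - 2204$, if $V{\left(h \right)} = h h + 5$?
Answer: $-3716$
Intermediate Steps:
$V{\left(h \right)} = 5 + h^{2}$ ($V{\left(h \right)} = h^{2} + 5 = 5 + h^{2}$)
$O{\left(B \right)} = -36 - 4 B^{2}$ ($O{\left(B \right)} = 4 \left(-4 - \left(5 + B^{2}\right)\right) = 4 \left(-9 - B^{2}\right) = -36 - 4 B^{2}$)
$\left(O{\left(3 \right)} 21 + 4 \cdot 0 \left(-3\right)\right) - 2204 = \left(\left(-36 - 4 \cdot 3^{2}\right) 21 + 4 \cdot 0 \left(-3\right)\right) - 2204 = \left(\left(-36 - 36\right) 21 + 0 \left(-3\right)\right) - 2204 = \left(\left(-36 - 36\right) 21 + 0\right) - 2204 = \left(\left(-72\right) 21 + 0\right) - 2204 = \left(-1512 + 0\right) - 2204 = -1512 - 2204 = -3716$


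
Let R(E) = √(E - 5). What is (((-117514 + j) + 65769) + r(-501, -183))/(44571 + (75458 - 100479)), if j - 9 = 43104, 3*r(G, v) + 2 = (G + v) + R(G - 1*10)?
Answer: -13291/29325 + I*√129/29325 ≈ -0.45323 + 0.00038731*I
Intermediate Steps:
R(E) = √(-5 + E)
r(G, v) = -⅔ + G/3 + v/3 + √(-15 + G)/3 (r(G, v) = -⅔ + ((G + v) + √(-5 + (G - 1*10)))/3 = -⅔ + ((G + v) + √(-5 + (G - 10)))/3 = -⅔ + ((G + v) + √(-5 + (-10 + G)))/3 = -⅔ + ((G + v) + √(-15 + G))/3 = -⅔ + (G + v + √(-15 + G))/3 = -⅔ + (G/3 + v/3 + √(-15 + G)/3) = -⅔ + G/3 + v/3 + √(-15 + G)/3)
j = 43113 (j = 9 + 43104 = 43113)
(((-117514 + j) + 65769) + r(-501, -183))/(44571 + (75458 - 100479)) = (((-117514 + 43113) + 65769) + (-⅔ + (⅓)*(-501) + (⅓)*(-183) + √(-15 - 501)/3))/(44571 + (75458 - 100479)) = ((-74401 + 65769) + (-⅔ - 167 - 61 + √(-516)/3))/(44571 - 25021) = (-8632 + (-⅔ - 167 - 61 + (2*I*√129)/3))/19550 = (-8632 + (-⅔ - 167 - 61 + 2*I*√129/3))*(1/19550) = (-8632 + (-686/3 + 2*I*√129/3))*(1/19550) = (-26582/3 + 2*I*√129/3)*(1/19550) = -13291/29325 + I*√129/29325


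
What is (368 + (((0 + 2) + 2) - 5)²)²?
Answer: 136161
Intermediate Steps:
(368 + (((0 + 2) + 2) - 5)²)² = (368 + ((2 + 2) - 5)²)² = (368 + (4 - 5)²)² = (368 + (-1)²)² = (368 + 1)² = 369² = 136161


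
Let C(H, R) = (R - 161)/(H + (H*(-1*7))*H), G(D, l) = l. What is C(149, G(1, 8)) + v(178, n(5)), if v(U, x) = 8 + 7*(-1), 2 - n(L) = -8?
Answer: 155411/155258 ≈ 1.0010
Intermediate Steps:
n(L) = 10 (n(L) = 2 - 1*(-8) = 2 + 8 = 10)
v(U, x) = 1 (v(U, x) = 8 - 7 = 1)
C(H, R) = (-161 + R)/(H - 7*H**2) (C(H, R) = (-161 + R)/(H + (H*(-7))*H) = (-161 + R)/(H + (-7*H)*H) = (-161 + R)/(H - 7*H**2))
C(149, G(1, 8)) + v(178, n(5)) = (161 - 1*8)/(149*(-1 + 7*149)) + 1 = (161 - 8)/(149*(-1 + 1043)) + 1 = (1/149)*153/1042 + 1 = (1/149)*(1/1042)*153 + 1 = 153/155258 + 1 = 155411/155258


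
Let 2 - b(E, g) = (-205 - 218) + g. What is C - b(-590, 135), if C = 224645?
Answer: 224355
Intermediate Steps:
b(E, g) = 425 - g (b(E, g) = 2 - ((-205 - 218) + g) = 2 - (-423 + g) = 2 + (423 - g) = 425 - g)
C - b(-590, 135) = 224645 - (425 - 1*135) = 224645 - (425 - 135) = 224645 - 1*290 = 224645 - 290 = 224355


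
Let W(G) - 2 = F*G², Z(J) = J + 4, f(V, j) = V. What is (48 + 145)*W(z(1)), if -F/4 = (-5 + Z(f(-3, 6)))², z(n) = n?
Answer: -11966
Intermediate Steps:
Z(J) = 4 + J
F = -64 (F = -4*(-5 + (4 - 3))² = -4*(-5 + 1)² = -4*(-4)² = -4*16 = -64)
W(G) = 2 - 64*G²
(48 + 145)*W(z(1)) = (48 + 145)*(2 - 64*1²) = 193*(2 - 64*1) = 193*(2 - 64) = 193*(-62) = -11966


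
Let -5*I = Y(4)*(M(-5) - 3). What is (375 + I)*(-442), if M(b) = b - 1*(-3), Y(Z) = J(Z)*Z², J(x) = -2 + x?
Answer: -179894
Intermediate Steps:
Y(Z) = Z²*(-2 + Z) (Y(Z) = (-2 + Z)*Z² = Z²*(-2 + Z))
M(b) = 3 + b (M(b) = b + 3 = 3 + b)
I = 32 (I = -4²*(-2 + 4)*((3 - 5) - 3)/5 = -16*2*(-2 - 3)/5 = -32*(-5)/5 = -⅕*(-160) = 32)
(375 + I)*(-442) = (375 + 32)*(-442) = 407*(-442) = -179894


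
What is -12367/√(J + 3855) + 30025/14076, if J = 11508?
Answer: 30025/14076 - 12367*√1707/5121 ≈ -97.643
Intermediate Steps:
-12367/√(J + 3855) + 30025/14076 = -12367/√(11508 + 3855) + 30025/14076 = -12367*√1707/5121 + 30025*(1/14076) = -12367*√1707/5121 + 30025/14076 = 30025/14076 - 12367*√1707/5121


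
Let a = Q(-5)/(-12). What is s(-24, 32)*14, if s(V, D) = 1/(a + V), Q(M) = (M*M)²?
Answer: -168/913 ≈ -0.18401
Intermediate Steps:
Q(M) = M⁴ (Q(M) = (M²)² = M⁴)
a = -625/12 (a = (-5)⁴/(-12) = 625*(-1/12) = -625/12 ≈ -52.083)
s(V, D) = 1/(-625/12 + V)
s(-24, 32)*14 = (12/(-625 + 12*(-24)))*14 = (12/(-625 - 288))*14 = (12/(-913))*14 = (12*(-1/913))*14 = -12/913*14 = -168/913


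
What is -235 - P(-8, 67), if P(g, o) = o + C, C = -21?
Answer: -281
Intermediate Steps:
P(g, o) = -21 + o (P(g, o) = o - 21 = -21 + o)
-235 - P(-8, 67) = -235 - (-21 + 67) = -235 - 1*46 = -235 - 46 = -281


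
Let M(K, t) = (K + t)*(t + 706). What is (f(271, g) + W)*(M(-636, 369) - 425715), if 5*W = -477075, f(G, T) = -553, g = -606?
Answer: 68400232320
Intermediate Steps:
W = -95415 (W = (⅕)*(-477075) = -95415)
M(K, t) = (706 + t)*(K + t) (M(K, t) = (K + t)*(706 + t) = (706 + t)*(K + t))
(f(271, g) + W)*(M(-636, 369) - 425715) = (-553 - 95415)*((369² + 706*(-636) + 706*369 - 636*369) - 425715) = -95968*((136161 - 449016 + 260514 - 234684) - 425715) = -95968*(-287025 - 425715) = -95968*(-712740) = 68400232320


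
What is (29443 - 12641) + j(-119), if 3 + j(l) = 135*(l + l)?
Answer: -15331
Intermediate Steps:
j(l) = -3 + 270*l (j(l) = -3 + 135*(l + l) = -3 + 135*(2*l) = -3 + 270*l)
(29443 - 12641) + j(-119) = (29443 - 12641) + (-3 + 270*(-119)) = 16802 + (-3 - 32130) = 16802 - 32133 = -15331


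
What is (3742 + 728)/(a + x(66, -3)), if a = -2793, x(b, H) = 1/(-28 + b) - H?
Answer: -169860/106019 ≈ -1.6022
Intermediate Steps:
(3742 + 728)/(a + x(66, -3)) = (3742 + 728)/(-2793 + (1 + 28*(-3) - 1*(-3)*66)/(-28 + 66)) = 4470/(-2793 + (1 - 84 + 198)/38) = 4470/(-2793 + (1/38)*115) = 4470/(-2793 + 115/38) = 4470/(-106019/38) = 4470*(-38/106019) = -169860/106019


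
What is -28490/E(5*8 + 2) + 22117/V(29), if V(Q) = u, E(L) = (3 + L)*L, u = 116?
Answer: 549947/3132 ≈ 175.59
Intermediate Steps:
E(L) = L*(3 + L)
V(Q) = 116
-28490/E(5*8 + 2) + 22117/V(29) = -28490*1/((3 + (5*8 + 2))*(5*8 + 2)) + 22117/116 = -28490*1/((3 + (40 + 2))*(40 + 2)) + 22117*(1/116) = -28490*1/(42*(3 + 42)) + 22117/116 = -28490/(42*45) + 22117/116 = -28490/1890 + 22117/116 = -28490*1/1890 + 22117/116 = -407/27 + 22117/116 = 549947/3132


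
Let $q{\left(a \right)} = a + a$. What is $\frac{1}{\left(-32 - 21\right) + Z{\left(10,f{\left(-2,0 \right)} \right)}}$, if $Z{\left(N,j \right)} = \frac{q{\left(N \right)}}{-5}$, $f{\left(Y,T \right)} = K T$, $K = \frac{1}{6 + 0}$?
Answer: $- \frac{1}{57} \approx -0.017544$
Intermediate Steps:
$K = \frac{1}{6} \approx 0.16667$
$q{\left(a \right)} = 2 a$
$f{\left(Y,T \right)} = \frac{T}{6}$
$Z{\left(N,j \right)} = - \frac{2 N}{5}$ ($Z{\left(N,j \right)} = \frac{2 N}{-5} = 2 N \left(- \frac{1}{5}\right) = - \frac{2 N}{5}$)
$\frac{1}{\left(-32 - 21\right) + Z{\left(10,f{\left(-2,0 \right)} \right)}} = \frac{1}{\left(-32 - 21\right) - 4} = \frac{1}{-53 - 4} = \frac{1}{-57} = - \frac{1}{57}$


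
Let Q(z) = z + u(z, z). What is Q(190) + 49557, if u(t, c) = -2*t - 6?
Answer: 49361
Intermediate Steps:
u(t, c) = -6 - 2*t
Q(z) = -6 - z (Q(z) = z + (-6 - 2*z) = -6 - z)
Q(190) + 49557 = (-6 - 1*190) + 49557 = (-6 - 190) + 49557 = -196 + 49557 = 49361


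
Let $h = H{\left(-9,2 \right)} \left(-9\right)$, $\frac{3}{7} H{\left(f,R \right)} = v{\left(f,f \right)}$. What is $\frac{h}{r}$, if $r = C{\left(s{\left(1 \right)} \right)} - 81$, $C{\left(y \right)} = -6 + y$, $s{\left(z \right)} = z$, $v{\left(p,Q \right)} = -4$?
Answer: $- \frac{42}{43} \approx -0.97674$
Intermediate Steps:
$H{\left(f,R \right)} = - \frac{28}{3}$ ($H{\left(f,R \right)} = \frac{7}{3} \left(-4\right) = - \frac{28}{3}$)
$r = -86$ ($r = \left(-6 + 1\right) - 81 = -5 - 81 = -86$)
$h = 84$ ($h = \left(- \frac{28}{3}\right) \left(-9\right) = 84$)
$\frac{h}{r} = \frac{84}{-86} = 84 \left(- \frac{1}{86}\right) = - \frac{42}{43}$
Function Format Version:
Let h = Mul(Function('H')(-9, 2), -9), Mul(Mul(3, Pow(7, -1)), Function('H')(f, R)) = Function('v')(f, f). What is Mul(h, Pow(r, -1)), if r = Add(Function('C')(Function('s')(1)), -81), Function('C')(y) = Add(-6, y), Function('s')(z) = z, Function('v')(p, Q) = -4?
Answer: Rational(-42, 43) ≈ -0.97674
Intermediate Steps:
Function('H')(f, R) = Rational(-28, 3) (Function('H')(f, R) = Mul(Rational(7, 3), -4) = Rational(-28, 3))
r = -86 (r = Add(Add(-6, 1), -81) = Add(-5, -81) = -86)
h = 84 (h = Mul(Rational(-28, 3), -9) = 84)
Mul(h, Pow(r, -1)) = Mul(84, Pow(-86, -1)) = Mul(84, Rational(-1, 86)) = Rational(-42, 43)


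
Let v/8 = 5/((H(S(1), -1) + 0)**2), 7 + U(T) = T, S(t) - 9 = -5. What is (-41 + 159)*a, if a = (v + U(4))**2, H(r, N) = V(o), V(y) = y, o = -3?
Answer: 19942/81 ≈ 246.20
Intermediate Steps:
S(t) = 4 (S(t) = 9 - 5 = 4)
H(r, N) = -3
U(T) = -7 + T
v = 40/9 (v = 8*(5/((-3 + 0)**2)) = 8*(5/((-3)**2)) = 8*(5/9) = 40/9 ≈ 4.4444)
a = 169/81 (a = (40/9 + (-7 + 4))**2 = (40/9 - 3)**2 = (13/9)**2 = 169/81 ≈ 2.0864)
(-41 + 159)*a = (-41 + 159)*(169/81) = 118*(169/81) = 19942/81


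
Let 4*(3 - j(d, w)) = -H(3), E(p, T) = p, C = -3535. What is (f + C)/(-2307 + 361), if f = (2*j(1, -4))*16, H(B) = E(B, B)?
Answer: 3415/1946 ≈ 1.7549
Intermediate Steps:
H(B) = B
j(d, w) = 15/4 (j(d, w) = 3 - (-1)*3/4 = 3 - 1/4*(-3) = 3 + 3/4 = 15/4)
f = 120 (f = (2*(15/4))*16 = (15/2)*16 = 120)
(f + C)/(-2307 + 361) = (120 - 3535)/(-2307 + 361) = -3415/(-1946) = -3415*(-1/1946) = 3415/1946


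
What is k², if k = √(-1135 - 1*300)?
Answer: -1435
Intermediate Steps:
k = I*√1435 (k = √(-1135 - 300) = √(-1435) = I*√1435 ≈ 37.881*I)
k² = (I*√1435)² = -1435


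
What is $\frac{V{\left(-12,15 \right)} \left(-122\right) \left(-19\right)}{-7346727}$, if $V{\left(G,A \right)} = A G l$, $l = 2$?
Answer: $\frac{92720}{816303} \approx 0.11359$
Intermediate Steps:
$V{\left(G,A \right)} = 2 A G$ ($V{\left(G,A \right)} = A G 2 = 2 A G$)
$\frac{V{\left(-12,15 \right)} \left(-122\right) \left(-19\right)}{-7346727} = \frac{2 \cdot 15 \left(-12\right) \left(-122\right) \left(-19\right)}{-7346727} = \left(-360\right) \left(-122\right) \left(-19\right) \left(- \frac{1}{7346727}\right) = 43920 \left(-19\right) \left(- \frac{1}{7346727}\right) = \left(-834480\right) \left(- \frac{1}{7346727}\right) = \frac{92720}{816303}$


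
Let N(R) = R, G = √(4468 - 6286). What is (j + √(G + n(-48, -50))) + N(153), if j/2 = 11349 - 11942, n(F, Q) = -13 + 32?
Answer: -1033 + √(19 + 3*I*√202) ≈ -1027.3 + 3.7202*I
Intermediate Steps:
G = 3*I*√202 (G = √(-1818) = 3*I*√202 ≈ 42.638*I)
n(F, Q) = 19
j = -1186 (j = 2*(11349 - 11942) = 2*(-593) = -1186)
(j + √(G + n(-48, -50))) + N(153) = (-1186 + √(3*I*√202 + 19)) + 153 = (-1186 + √(19 + 3*I*√202)) + 153 = -1033 + √(19 + 3*I*√202)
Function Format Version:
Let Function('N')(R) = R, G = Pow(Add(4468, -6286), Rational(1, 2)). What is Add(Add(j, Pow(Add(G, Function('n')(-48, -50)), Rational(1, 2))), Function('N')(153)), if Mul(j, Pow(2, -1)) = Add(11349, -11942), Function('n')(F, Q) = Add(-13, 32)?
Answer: Add(-1033, Pow(Add(19, Mul(3, I, Pow(202, Rational(1, 2)))), Rational(1, 2))) ≈ Add(-1027.3, Mul(3.7202, I))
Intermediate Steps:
G = Mul(3, I, Pow(202, Rational(1, 2))) (G = Pow(-1818, Rational(1, 2)) = Mul(3, I, Pow(202, Rational(1, 2))) ≈ Mul(42.638, I))
Function('n')(F, Q) = 19
j = -1186 (j = Mul(2, Add(11349, -11942)) = Mul(2, -593) = -1186)
Add(Add(j, Pow(Add(G, Function('n')(-48, -50)), Rational(1, 2))), Function('N')(153)) = Add(Add(-1186, Pow(Add(Mul(3, I, Pow(202, Rational(1, 2))), 19), Rational(1, 2))), 153) = Add(Add(-1186, Pow(Add(19, Mul(3, I, Pow(202, Rational(1, 2)))), Rational(1, 2))), 153) = Add(-1033, Pow(Add(19, Mul(3, I, Pow(202, Rational(1, 2)))), Rational(1, 2)))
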